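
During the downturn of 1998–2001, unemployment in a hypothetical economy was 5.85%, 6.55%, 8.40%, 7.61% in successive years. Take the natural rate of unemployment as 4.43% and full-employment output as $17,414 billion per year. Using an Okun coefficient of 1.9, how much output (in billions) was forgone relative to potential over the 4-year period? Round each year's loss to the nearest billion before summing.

Year 1998: gap = -1.9 × (5.85 - 4.43) = -2.698%, loss ≈ 17414 × 2.698/100 ≈ 470.
Year 1999: gap = -1.9 × (6.55 - 4.43) = -4.028%, loss ≈ 17414 × 4.028/100 ≈ 701.
Year 2000: gap = -1.9 × (8.4 - 4.43) = -7.543%, loss ≈ 17414 × 7.543/100 ≈ 1314.
Year 2001: gap = -1.9 × (7.61 - 4.43) = -6.042%, loss ≈ 17414 × 6.042/100 ≈ 1052.
Total lost output = 470 + 701 + 1314 + 1052 = 3537 billion.

$3,537 billion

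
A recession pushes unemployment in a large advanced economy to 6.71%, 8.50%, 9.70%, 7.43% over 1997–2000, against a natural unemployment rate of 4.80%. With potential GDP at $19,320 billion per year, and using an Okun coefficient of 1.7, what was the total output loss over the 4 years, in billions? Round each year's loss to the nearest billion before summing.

$4,315 billion

Year 1997: gap = -1.7 × (6.71 - 4.8) = -3.247%, loss ≈ 19320 × 3.247/100 ≈ 627.
Year 1998: gap = -1.7 × (8.5 - 4.8) = -6.29%, loss ≈ 19320 × 6.29/100 ≈ 1215.
Year 1999: gap = -1.7 × (9.7 - 4.8) = -8.33%, loss ≈ 19320 × 8.33/100 ≈ 1609.
Year 2000: gap = -1.7 × (7.43 - 4.8) = -4.471%, loss ≈ 19320 × 4.471/100 ≈ 864.
Total lost output = 627 + 1215 + 1609 + 864 = 4315 billion.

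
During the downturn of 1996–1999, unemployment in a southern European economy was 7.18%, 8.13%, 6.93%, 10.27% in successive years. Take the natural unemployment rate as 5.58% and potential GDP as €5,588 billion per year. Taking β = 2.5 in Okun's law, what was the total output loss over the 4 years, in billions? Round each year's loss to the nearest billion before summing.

Year 1996: gap = -2.5 × (7.18 - 5.58) = -4%, loss ≈ 5588 × 4/100 ≈ 224.
Year 1997: gap = -2.5 × (8.13 - 5.58) = -6.375%, loss ≈ 5588 × 6.375/100 ≈ 356.
Year 1998: gap = -2.5 × (6.93 - 5.58) = -3.375%, loss ≈ 5588 × 3.375/100 ≈ 189.
Year 1999: gap = -2.5 × (10.27 - 5.58) = -11.725%, loss ≈ 5588 × 11.725/100 ≈ 655.
Total lost output = 224 + 356 + 189 + 655 = 1424 billion.

€1,424 billion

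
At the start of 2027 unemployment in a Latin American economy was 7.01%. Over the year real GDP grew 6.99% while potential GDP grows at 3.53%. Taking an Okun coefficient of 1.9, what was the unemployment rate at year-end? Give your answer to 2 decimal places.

Growth-rate Okun's law: g_Y = g_Y* - β × Δu, so Δu = (g_Y* - g_Y)/β.
Δu = (3.53 - 6.99)/1.9 = -3.46/1.9 = -1.82 percentage points.
Year-end unemployment = 7.01 - 1.82 = 5.19%.

5.19%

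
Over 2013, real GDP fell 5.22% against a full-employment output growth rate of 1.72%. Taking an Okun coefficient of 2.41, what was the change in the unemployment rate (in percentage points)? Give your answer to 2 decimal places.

2.88 percentage points

Growth-rate Okun's law: g_Y = g_Y* - β × Δu, so Δu = (g_Y* - g_Y)/β.
Δu = (1.72 + 5.22)/2.41 = 6.94/2.41 = 2.88 percentage points.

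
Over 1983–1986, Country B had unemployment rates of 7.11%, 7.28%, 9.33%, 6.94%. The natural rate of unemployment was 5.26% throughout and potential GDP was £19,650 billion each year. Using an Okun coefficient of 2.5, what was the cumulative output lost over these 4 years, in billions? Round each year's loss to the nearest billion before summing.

Year 1983: gap = -2.5 × (7.11 - 5.26) = -4.625%, loss ≈ 19650 × 4.625/100 ≈ 909.
Year 1984: gap = -2.5 × (7.28 - 5.26) = -5.05%, loss ≈ 19650 × 5.05/100 ≈ 992.
Year 1985: gap = -2.5 × (9.33 - 5.26) = -10.175%, loss ≈ 19650 × 10.175/100 ≈ 1999.
Year 1986: gap = -2.5 × (6.94 - 5.26) = -4.2%, loss ≈ 19650 × 4.2/100 ≈ 825.
Total lost output = 909 + 992 + 1999 + 825 = 4725 billion.

£4,725 billion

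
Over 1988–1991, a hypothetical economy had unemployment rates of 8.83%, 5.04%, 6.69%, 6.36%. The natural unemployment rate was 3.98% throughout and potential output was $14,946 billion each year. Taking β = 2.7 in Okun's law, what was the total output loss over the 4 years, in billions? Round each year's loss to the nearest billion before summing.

$4,439 billion

Year 1988: gap = -2.7 × (8.83 - 3.98) = -13.095%, loss ≈ 14946 × 13.095/100 ≈ 1957.
Year 1989: gap = -2.7 × (5.04 - 3.98) = -2.862%, loss ≈ 14946 × 2.862/100 ≈ 428.
Year 1990: gap = -2.7 × (6.69 - 3.98) = -7.317%, loss ≈ 14946 × 7.317/100 ≈ 1094.
Year 1991: gap = -2.7 × (6.36 - 3.98) = -6.426%, loss ≈ 14946 × 6.426/100 ≈ 960.
Total lost output = 1957 + 428 + 1094 + 960 = 4439 billion.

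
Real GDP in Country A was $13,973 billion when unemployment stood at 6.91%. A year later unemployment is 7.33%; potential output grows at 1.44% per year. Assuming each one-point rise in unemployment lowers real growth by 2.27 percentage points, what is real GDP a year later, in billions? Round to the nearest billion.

$14,041 billion

Δu = 7.33 - 6.91 = 0.42 points.
Okun's law (growth form): g_Y = g_Y* - β × Δu = 1.44 - 2.27 × (0.42) = 1.44 - 0.9534 = 0.4866%.
Real GDP in the next year = 13973 × (1 + 0.4866/100) = 13973 × 1.004866 ≈ 14041 billion.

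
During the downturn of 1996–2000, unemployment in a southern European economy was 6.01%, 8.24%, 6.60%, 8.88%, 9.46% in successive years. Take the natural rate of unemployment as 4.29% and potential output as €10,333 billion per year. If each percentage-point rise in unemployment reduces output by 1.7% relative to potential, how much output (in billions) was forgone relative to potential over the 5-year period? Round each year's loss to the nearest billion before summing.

Year 1996: gap = -1.7 × (6.01 - 4.29) = -2.924%, loss ≈ 10333 × 2.924/100 ≈ 302.
Year 1997: gap = -1.7 × (8.24 - 4.29) = -6.715%, loss ≈ 10333 × 6.715/100 ≈ 694.
Year 1998: gap = -1.7 × (6.6 - 4.29) = -3.927%, loss ≈ 10333 × 3.927/100 ≈ 406.
Year 1999: gap = -1.7 × (8.88 - 4.29) = -7.803%, loss ≈ 10333 × 7.803/100 ≈ 806.
Year 2000: gap = -1.7 × (9.46 - 4.29) = -8.789%, loss ≈ 10333 × 8.789/100 ≈ 908.
Total lost output = 302 + 694 + 406 + 806 + 908 = 3116 billion.

€3,116 billion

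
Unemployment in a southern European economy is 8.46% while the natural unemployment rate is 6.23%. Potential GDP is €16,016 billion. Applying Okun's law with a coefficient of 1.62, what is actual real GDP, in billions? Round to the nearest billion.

€15,437 billion

Unemployment gap = 8.46 - 6.23 = 2.23 points, so the output gap is -1.62 × 2.23 = -3.6126%.
Actual GDP = 16016 × (1 - 3.6126/100) = 16016 × 0.963874 ≈ 15437 billion.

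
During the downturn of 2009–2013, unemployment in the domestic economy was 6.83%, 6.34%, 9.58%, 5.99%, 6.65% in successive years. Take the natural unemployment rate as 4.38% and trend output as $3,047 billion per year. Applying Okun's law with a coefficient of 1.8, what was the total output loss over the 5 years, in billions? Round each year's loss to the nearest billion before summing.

Year 2009: gap = -1.8 × (6.83 - 4.38) = -4.41%, loss ≈ 3047 × 4.41/100 ≈ 134.
Year 2010: gap = -1.8 × (6.34 - 4.38) = -3.528%, loss ≈ 3047 × 3.528/100 ≈ 107.
Year 2011: gap = -1.8 × (9.58 - 4.38) = -9.36%, loss ≈ 3047 × 9.36/100 ≈ 285.
Year 2012: gap = -1.8 × (5.99 - 4.38) = -2.898%, loss ≈ 3047 × 2.898/100 ≈ 88.
Year 2013: gap = -1.8 × (6.65 - 4.38) = -4.086%, loss ≈ 3047 × 4.086/100 ≈ 125.
Total lost output = 134 + 107 + 285 + 88 + 125 = 739 billion.

$739 billion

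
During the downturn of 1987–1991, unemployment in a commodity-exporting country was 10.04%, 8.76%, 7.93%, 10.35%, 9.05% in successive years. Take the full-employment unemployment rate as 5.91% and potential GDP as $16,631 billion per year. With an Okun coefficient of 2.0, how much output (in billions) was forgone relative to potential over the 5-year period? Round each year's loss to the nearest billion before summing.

$5,515 billion

Year 1987: gap = -2.0 × (10.04 - 5.91) = -8.26%, loss ≈ 16631 × 8.26/100 ≈ 1374.
Year 1988: gap = -2.0 × (8.76 - 5.91) = -5.7%, loss ≈ 16631 × 5.7/100 ≈ 948.
Year 1989: gap = -2.0 × (7.93 - 5.91) = -4.04%, loss ≈ 16631 × 4.04/100 ≈ 672.
Year 1990: gap = -2.0 × (10.35 - 5.91) = -8.88%, loss ≈ 16631 × 8.88/100 ≈ 1477.
Year 1991: gap = -2.0 × (9.05 - 5.91) = -6.28%, loss ≈ 16631 × 6.28/100 ≈ 1044.
Total lost output = 1374 + 948 + 672 + 1477 + 1044 = 5515 billion.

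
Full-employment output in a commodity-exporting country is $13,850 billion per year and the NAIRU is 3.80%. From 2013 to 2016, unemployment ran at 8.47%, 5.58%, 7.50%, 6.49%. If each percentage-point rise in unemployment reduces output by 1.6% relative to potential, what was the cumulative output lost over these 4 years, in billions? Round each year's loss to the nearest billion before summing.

Year 2013: gap = -1.6 × (8.47 - 3.8) = -7.472%, loss ≈ 13850 × 7.472/100 ≈ 1035.
Year 2014: gap = -1.6 × (5.58 - 3.8) = -2.848%, loss ≈ 13850 × 2.848/100 ≈ 394.
Year 2015: gap = -1.6 × (7.5 - 3.8) = -5.92%, loss ≈ 13850 × 5.92/100 ≈ 820.
Year 2016: gap = -1.6 × (6.49 - 3.8) = -4.304%, loss ≈ 13850 × 4.304/100 ≈ 596.
Total lost output = 1035 + 394 + 820 + 596 = 2845 billion.

$2,845 billion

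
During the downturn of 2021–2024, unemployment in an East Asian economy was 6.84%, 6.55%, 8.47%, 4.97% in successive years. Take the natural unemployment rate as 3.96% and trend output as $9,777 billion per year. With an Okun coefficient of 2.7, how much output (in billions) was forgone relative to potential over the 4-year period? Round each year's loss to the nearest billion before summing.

$2,902 billion

Year 2021: gap = -2.7 × (6.84 - 3.96) = -7.776%, loss ≈ 9777 × 7.776/100 ≈ 760.
Year 2022: gap = -2.7 × (6.55 - 3.96) = -6.993%, loss ≈ 9777 × 6.993/100 ≈ 684.
Year 2023: gap = -2.7 × (8.47 - 3.96) = -12.177%, loss ≈ 9777 × 12.177/100 ≈ 1191.
Year 2024: gap = -2.7 × (4.97 - 3.96) = -2.727%, loss ≈ 9777 × 2.727/100 ≈ 267.
Total lost output = 760 + 684 + 1191 + 267 = 2902 billion.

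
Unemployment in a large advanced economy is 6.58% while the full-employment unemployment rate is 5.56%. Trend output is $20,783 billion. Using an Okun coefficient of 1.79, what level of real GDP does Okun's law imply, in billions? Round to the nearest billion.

Unemployment gap = 6.58 - 5.56 = 1.02 points, so the output gap is -1.79 × 1.02 = -1.8258%.
Actual GDP = 20783 × (1 - 1.8258/100) = 20783 × 0.981742 ≈ 20404 billion.

$20,404 billion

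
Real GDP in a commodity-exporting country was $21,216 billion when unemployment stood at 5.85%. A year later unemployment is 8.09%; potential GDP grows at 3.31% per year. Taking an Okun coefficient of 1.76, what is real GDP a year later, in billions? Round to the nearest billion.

Δu = 8.09 - 5.85 = 2.24 points.
Okun's law (growth form): g_Y = g_Y* - β × Δu = 3.31 - 1.76 × (2.24) = 3.31 - 3.9424 = -0.6324%.
Real GDP in the next year = 21216 × (1 - 0.6324/100) = 21216 × 0.993676 ≈ 21082 billion.

$21,082 billion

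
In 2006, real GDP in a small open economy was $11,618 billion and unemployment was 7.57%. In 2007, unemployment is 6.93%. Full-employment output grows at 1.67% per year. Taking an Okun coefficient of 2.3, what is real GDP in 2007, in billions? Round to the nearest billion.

$11,983 billion

Δu = 6.93 - 7.57 = -0.64 points.
Okun's law (growth form): g_Y = g_Y* - β × Δu = 1.67 - 2.3 × (-0.64) = 1.67 + 1.472 = 3.142%.
Real GDP in the next year = 11618 × (1 + 3.142/100) = 11618 × 1.03142 ≈ 11983 billion.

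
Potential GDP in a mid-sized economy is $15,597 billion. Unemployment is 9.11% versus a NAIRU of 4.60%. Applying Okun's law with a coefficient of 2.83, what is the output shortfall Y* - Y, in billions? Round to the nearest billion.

Output gap = -2.83 × (9.11 - 4.6) = -2.83 × 4.51 = -12.7633%.
Actual GDP ≈ 15597 × 0.872367 ≈ 13606 billion, so the shortfall is 15597 - 13606 = 1991 billion.

$1,991 billion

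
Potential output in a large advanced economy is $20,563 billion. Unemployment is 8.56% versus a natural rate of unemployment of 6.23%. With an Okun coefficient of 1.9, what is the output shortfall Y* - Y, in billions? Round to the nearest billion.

Output gap = -1.9 × (8.56 - 6.23) = -1.9 × 2.33 = -4.427%.
Actual GDP ≈ 20563 × 0.95573 ≈ 19653 billion, so the shortfall is 20563 - 19653 = 910 billion.

$910 billion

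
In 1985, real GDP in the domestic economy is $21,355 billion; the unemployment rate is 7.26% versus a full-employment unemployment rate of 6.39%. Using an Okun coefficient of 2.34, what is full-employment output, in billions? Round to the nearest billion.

Unemployment gap = 7.26 - 6.39 = 0.87 points, so output gap = -2.34 × 0.87 = -2.0358%.
Since Y = Y* × (1 + gap/100), Y* = 21355/0.979642 ≈ 21799 billion.

$21,799 billion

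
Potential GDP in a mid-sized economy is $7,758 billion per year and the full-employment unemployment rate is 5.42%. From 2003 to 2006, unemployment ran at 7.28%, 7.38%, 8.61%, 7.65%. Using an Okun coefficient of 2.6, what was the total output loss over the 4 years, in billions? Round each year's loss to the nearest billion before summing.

$1,863 billion

Year 2003: gap = -2.6 × (7.28 - 5.42) = -4.836%, loss ≈ 7758 × 4.836/100 ≈ 375.
Year 2004: gap = -2.6 × (7.38 - 5.42) = -5.096%, loss ≈ 7758 × 5.096/100 ≈ 395.
Year 2005: gap = -2.6 × (8.61 - 5.42) = -8.294%, loss ≈ 7758 × 8.294/100 ≈ 643.
Year 2006: gap = -2.6 × (7.65 - 5.42) = -5.798%, loss ≈ 7758 × 5.798/100 ≈ 450.
Total lost output = 375 + 395 + 643 + 450 = 1863 billion.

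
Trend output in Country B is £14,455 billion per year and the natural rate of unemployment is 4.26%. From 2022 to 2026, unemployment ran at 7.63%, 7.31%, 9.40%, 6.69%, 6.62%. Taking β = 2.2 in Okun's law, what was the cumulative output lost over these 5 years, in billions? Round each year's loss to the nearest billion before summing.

£5,201 billion

Year 2022: gap = -2.2 × (7.63 - 4.26) = -7.414%, loss ≈ 14455 × 7.414/100 ≈ 1072.
Year 2023: gap = -2.2 × (7.31 - 4.26) = -6.71%, loss ≈ 14455 × 6.71/100 ≈ 970.
Year 2024: gap = -2.2 × (9.4 - 4.26) = -11.308%, loss ≈ 14455 × 11.308/100 ≈ 1635.
Year 2025: gap = -2.2 × (6.69 - 4.26) = -5.346%, loss ≈ 14455 × 5.346/100 ≈ 773.
Year 2026: gap = -2.2 × (6.62 - 4.26) = -5.192%, loss ≈ 14455 × 5.192/100 ≈ 751.
Total lost output = 1072 + 970 + 1635 + 773 + 751 = 5201 billion.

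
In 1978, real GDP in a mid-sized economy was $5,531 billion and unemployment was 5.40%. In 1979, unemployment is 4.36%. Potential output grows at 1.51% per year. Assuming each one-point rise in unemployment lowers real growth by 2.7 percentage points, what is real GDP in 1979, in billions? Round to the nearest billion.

Δu = 4.36 - 5.4 = -1.04 points.
Okun's law (growth form): g_Y = g_Y* - β × Δu = 1.51 - 2.7 × (-1.04) = 1.51 + 2.808 = 4.318%.
Real GDP in the next year = 5531 × (1 + 4.318/100) = 5531 × 1.04318 ≈ 5770 billion.

$5,770 billion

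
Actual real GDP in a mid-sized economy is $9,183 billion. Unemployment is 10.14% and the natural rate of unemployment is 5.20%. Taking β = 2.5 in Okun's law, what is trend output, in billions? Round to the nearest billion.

$10,477 billion

Unemployment gap = 10.14 - 5.2 = 4.94 points, so output gap = -2.5 × 4.94 = -12.35%.
Since Y = Y* × (1 + gap/100), Y* = 9183/0.8765 ≈ 10477 billion.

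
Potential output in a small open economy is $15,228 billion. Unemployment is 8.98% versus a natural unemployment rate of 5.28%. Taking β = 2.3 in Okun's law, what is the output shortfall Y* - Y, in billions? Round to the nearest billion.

$1,296 billion

Output gap = -2.3 × (8.98 - 5.28) = -2.3 × 3.7 = -8.51%.
Actual GDP ≈ 15228 × 0.9149 ≈ 13932 billion, so the shortfall is 15228 - 13932 = 1296 billion.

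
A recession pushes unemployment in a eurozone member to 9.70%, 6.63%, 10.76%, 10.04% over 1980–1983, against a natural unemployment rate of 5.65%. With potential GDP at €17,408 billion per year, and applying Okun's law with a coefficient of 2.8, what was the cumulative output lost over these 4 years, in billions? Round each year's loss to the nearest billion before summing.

Year 1980: gap = -2.8 × (9.7 - 5.65) = -11.34%, loss ≈ 17408 × 11.34/100 ≈ 1974.
Year 1981: gap = -2.8 × (6.63 - 5.65) = -2.744%, loss ≈ 17408 × 2.744/100 ≈ 478.
Year 1982: gap = -2.8 × (10.76 - 5.65) = -14.308%, loss ≈ 17408 × 14.308/100 ≈ 2491.
Year 1983: gap = -2.8 × (10.04 - 5.65) = -12.292%, loss ≈ 17408 × 12.292/100 ≈ 2140.
Total lost output = 1974 + 478 + 2491 + 2140 = 7083 billion.

€7,083 billion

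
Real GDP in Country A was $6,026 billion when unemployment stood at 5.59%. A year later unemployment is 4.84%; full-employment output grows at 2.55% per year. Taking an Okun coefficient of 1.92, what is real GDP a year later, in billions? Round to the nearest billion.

$6,266 billion

Δu = 4.84 - 5.59 = -0.75 points.
Okun's law (growth form): g_Y = g_Y* - β × Δu = 2.55 - 1.92 × (-0.75) = 2.55 + 1.44 = 3.99%.
Real GDP in the next year = 6026 × (1 + 3.99/100) = 6026 × 1.0399 ≈ 6266 billion.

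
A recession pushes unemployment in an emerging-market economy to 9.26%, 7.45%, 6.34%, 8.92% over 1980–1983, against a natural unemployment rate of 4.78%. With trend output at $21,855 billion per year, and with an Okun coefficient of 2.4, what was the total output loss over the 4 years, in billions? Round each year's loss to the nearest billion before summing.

Year 1980: gap = -2.4 × (9.26 - 4.78) = -10.752%, loss ≈ 21855 × 10.752/100 ≈ 2350.
Year 1981: gap = -2.4 × (7.45 - 4.78) = -6.408%, loss ≈ 21855 × 6.408/100 ≈ 1400.
Year 1982: gap = -2.4 × (6.34 - 4.78) = -3.744%, loss ≈ 21855 × 3.744/100 ≈ 818.
Year 1983: gap = -2.4 × (8.92 - 4.78) = -9.936%, loss ≈ 21855 × 9.936/100 ≈ 2172.
Total lost output = 2350 + 1400 + 818 + 2172 = 6740 billion.

$6,740 billion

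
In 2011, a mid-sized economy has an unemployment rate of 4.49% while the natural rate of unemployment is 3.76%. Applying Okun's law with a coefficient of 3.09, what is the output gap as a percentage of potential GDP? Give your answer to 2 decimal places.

-2.26%

The unemployment gap is 4.49 - 3.76 = 0.73 percentage points.
Okun's law gives an output gap of -3.09 × 0.73 = -2.2557%, i.e. 2.26% below potential.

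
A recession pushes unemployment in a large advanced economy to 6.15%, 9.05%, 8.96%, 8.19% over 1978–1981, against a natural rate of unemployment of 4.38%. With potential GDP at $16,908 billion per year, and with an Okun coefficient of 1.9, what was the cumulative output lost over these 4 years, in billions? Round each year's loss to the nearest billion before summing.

Year 1978: gap = -1.9 × (6.15 - 4.38) = -3.363%, loss ≈ 16908 × 3.363/100 ≈ 569.
Year 1979: gap = -1.9 × (9.05 - 4.38) = -8.873%, loss ≈ 16908 × 8.873/100 ≈ 1500.
Year 1980: gap = -1.9 × (8.96 - 4.38) = -8.702%, loss ≈ 16908 × 8.702/100 ≈ 1471.
Year 1981: gap = -1.9 × (8.19 - 4.38) = -7.239%, loss ≈ 16908 × 7.239/100 ≈ 1224.
Total lost output = 569 + 1500 + 1471 + 1224 = 4764 billion.

$4,764 billion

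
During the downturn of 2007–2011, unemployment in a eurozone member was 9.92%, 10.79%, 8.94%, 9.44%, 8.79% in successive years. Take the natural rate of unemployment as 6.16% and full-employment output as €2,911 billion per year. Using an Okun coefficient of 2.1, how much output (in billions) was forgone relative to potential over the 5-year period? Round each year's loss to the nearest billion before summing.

Year 2007: gap = -2.1 × (9.92 - 6.16) = -7.896%, loss ≈ 2911 × 7.896/100 ≈ 230.
Year 2008: gap = -2.1 × (10.79 - 6.16) = -9.723%, loss ≈ 2911 × 9.723/100 ≈ 283.
Year 2009: gap = -2.1 × (8.94 - 6.16) = -5.838%, loss ≈ 2911 × 5.838/100 ≈ 170.
Year 2010: gap = -2.1 × (9.44 - 6.16) = -6.888%, loss ≈ 2911 × 6.888/100 ≈ 201.
Year 2011: gap = -2.1 × (8.79 - 6.16) = -5.523%, loss ≈ 2911 × 5.523/100 ≈ 161.
Total lost output = 230 + 283 + 170 + 201 + 161 = 1045 billion.

€1,045 billion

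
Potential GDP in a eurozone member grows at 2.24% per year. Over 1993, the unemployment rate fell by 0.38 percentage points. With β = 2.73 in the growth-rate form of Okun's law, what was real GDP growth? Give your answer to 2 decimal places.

3.28%

Growth-rate Okun's law: g_Y = g_Y* - β × Δu.
g_Y = 2.24 - 2.73 × (-0.38) = 2.24 + 1.0374 = 3.2774%, i.e. 3.28% to 2 d.p.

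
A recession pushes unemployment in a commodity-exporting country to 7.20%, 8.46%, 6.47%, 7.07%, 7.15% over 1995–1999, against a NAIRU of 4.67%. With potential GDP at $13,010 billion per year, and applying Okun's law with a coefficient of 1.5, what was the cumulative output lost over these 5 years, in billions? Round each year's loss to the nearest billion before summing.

Year 1995: gap = -1.5 × (7.2 - 4.67) = -3.795%, loss ≈ 13010 × 3.795/100 ≈ 494.
Year 1996: gap = -1.5 × (8.46 - 4.67) = -5.685%, loss ≈ 13010 × 5.685/100 ≈ 740.
Year 1997: gap = -1.5 × (6.47 - 4.67) = -2.7%, loss ≈ 13010 × 2.7/100 ≈ 351.
Year 1998: gap = -1.5 × (7.07 - 4.67) = -3.6%, loss ≈ 13010 × 3.6/100 ≈ 468.
Year 1999: gap = -1.5 × (7.15 - 4.67) = -3.72%, loss ≈ 13010 × 3.72/100 ≈ 484.
Total lost output = 494 + 740 + 351 + 468 + 484 = 2537 billion.

$2,537 billion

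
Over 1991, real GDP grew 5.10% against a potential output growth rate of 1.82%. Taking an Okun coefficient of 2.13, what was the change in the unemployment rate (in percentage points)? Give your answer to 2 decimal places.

-1.54 percentage points

Growth-rate Okun's law: g_Y = g_Y* - β × Δu, so Δu = (g_Y* - g_Y)/β.
Δu = (1.82 - 5.1)/2.13 = -3.28/2.13 = -1.54 percentage points.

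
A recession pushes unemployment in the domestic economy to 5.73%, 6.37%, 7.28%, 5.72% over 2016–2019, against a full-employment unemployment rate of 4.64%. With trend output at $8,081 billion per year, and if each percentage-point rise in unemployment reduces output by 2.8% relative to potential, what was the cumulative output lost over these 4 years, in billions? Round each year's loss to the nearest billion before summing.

Year 2016: gap = -2.8 × (5.73 - 4.64) = -3.052%, loss ≈ 8081 × 3.052/100 ≈ 247.
Year 2017: gap = -2.8 × (6.37 - 4.64) = -4.844%, loss ≈ 8081 × 4.844/100 ≈ 391.
Year 2018: gap = -2.8 × (7.28 - 4.64) = -7.392%, loss ≈ 8081 × 7.392/100 ≈ 597.
Year 2019: gap = -2.8 × (5.72 - 4.64) = -3.024%, loss ≈ 8081 × 3.024/100 ≈ 244.
Total lost output = 247 + 391 + 597 + 244 = 1479 billion.

$1,479 billion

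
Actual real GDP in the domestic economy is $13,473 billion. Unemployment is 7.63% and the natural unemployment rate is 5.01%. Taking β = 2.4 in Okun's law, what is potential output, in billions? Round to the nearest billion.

Unemployment gap = 7.63 - 5.01 = 2.62 points, so output gap = -2.4 × 2.62 = -6.288%.
Since Y = Y* × (1 + gap/100), Y* = 13473/0.93712 ≈ 14377 billion.

$14,377 billion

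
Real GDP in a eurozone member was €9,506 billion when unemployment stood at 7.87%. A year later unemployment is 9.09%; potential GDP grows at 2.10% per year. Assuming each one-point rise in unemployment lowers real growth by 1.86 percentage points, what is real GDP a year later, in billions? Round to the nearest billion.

€9,490 billion

Δu = 9.09 - 7.87 = 1.22 points.
Okun's law (growth form): g_Y = g_Y* - β × Δu = 2.10 - 1.86 × (1.22) = 2.1 - 2.2692 = -0.1692%.
Real GDP in the next year = 9506 × (1 - 0.1692/100) = 9506 × 0.998308 ≈ 9490 billion.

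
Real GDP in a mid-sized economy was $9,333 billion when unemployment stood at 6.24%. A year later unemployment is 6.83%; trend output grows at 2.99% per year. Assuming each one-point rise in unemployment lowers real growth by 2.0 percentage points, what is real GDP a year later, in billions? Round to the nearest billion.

Δu = 6.83 - 6.24 = 0.59 points.
Okun's law (growth form): g_Y = g_Y* - β × Δu = 2.99 - 2.0 × (0.59) = 2.99 - 1.18 = 1.81%.
Real GDP in the next year = 9333 × (1 + 1.81/100) = 9333 × 1.0181 ≈ 9502 billion.

$9,502 billion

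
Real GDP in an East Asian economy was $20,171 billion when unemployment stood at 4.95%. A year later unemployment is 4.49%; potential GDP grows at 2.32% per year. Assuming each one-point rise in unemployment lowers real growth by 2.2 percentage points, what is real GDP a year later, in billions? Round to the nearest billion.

$20,843 billion

Δu = 4.49 - 4.95 = -0.46 points.
Okun's law (growth form): g_Y = g_Y* - β × Δu = 2.32 - 2.2 × (-0.46) = 2.32 + 1.012 = 3.332%.
Real GDP in the next year = 20171 × (1 + 3.332/100) = 20171 × 1.03332 ≈ 20843 billion.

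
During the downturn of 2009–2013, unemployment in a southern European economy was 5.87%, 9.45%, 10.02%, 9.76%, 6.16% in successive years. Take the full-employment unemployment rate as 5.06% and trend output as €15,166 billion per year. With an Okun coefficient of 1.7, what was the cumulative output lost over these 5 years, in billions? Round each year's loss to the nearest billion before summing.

Year 2009: gap = -1.7 × (5.87 - 5.06) = -1.377%, loss ≈ 15166 × 1.377/100 ≈ 209.
Year 2010: gap = -1.7 × (9.45 - 5.06) = -7.463%, loss ≈ 15166 × 7.463/100 ≈ 1132.
Year 2011: gap = -1.7 × (10.02 - 5.06) = -8.432%, loss ≈ 15166 × 8.432/100 ≈ 1279.
Year 2012: gap = -1.7 × (9.76 - 5.06) = -7.99%, loss ≈ 15166 × 7.99/100 ≈ 1212.
Year 2013: gap = -1.7 × (6.16 - 5.06) = -1.87%, loss ≈ 15166 × 1.87/100 ≈ 284.
Total lost output = 209 + 1132 + 1279 + 1212 + 284 = 4116 billion.

€4,116 billion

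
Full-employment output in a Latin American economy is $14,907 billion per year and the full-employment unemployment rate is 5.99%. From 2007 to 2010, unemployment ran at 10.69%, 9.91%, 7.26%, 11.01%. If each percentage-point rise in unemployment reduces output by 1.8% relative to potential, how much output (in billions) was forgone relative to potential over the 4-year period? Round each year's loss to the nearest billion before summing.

$4,001 billion

Year 2007: gap = -1.8 × (10.69 - 5.99) = -8.46%, loss ≈ 14907 × 8.46/100 ≈ 1261.
Year 2008: gap = -1.8 × (9.91 - 5.99) = -7.056%, loss ≈ 14907 × 7.056/100 ≈ 1052.
Year 2009: gap = -1.8 × (7.26 - 5.99) = -2.286%, loss ≈ 14907 × 2.286/100 ≈ 341.
Year 2010: gap = -1.8 × (11.01 - 5.99) = -9.036%, loss ≈ 14907 × 9.036/100 ≈ 1347.
Total lost output = 1261 + 1052 + 341 + 1347 = 4001 billion.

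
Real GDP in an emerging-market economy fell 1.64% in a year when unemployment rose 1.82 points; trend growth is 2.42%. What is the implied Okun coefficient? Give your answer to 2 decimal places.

Growth form: g_Y = g_Y* - β × Δu, so β = (g_Y* - g_Y)/Δu.
β = (2.42 + 1.64)/1.82 = 4.06/1.82 = 2.23.

β ≈ 2.23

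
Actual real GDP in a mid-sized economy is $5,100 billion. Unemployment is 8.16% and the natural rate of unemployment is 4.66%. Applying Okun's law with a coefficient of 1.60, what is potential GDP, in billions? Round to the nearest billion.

$5,403 billion

Unemployment gap = 8.16 - 4.66 = 3.5 points, so output gap = -1.6 × 3.5 = -5.6%.
Since Y = Y* × (1 + gap/100), Y* = 5100/0.944 ≈ 5403 billion.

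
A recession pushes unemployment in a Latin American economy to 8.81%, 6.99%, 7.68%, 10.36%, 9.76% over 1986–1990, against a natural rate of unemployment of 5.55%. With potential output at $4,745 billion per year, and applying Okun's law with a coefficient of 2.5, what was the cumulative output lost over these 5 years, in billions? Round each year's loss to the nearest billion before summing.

Year 1986: gap = -2.5 × (8.81 - 5.55) = -8.15%, loss ≈ 4745 × 8.15/100 ≈ 387.
Year 1987: gap = -2.5 × (6.99 - 5.55) = -3.6%, loss ≈ 4745 × 3.6/100 ≈ 171.
Year 1988: gap = -2.5 × (7.68 - 5.55) = -5.325%, loss ≈ 4745 × 5.325/100 ≈ 253.
Year 1989: gap = -2.5 × (10.36 - 5.55) = -12.025%, loss ≈ 4745 × 12.025/100 ≈ 571.
Year 1990: gap = -2.5 × (9.76 - 5.55) = -10.525%, loss ≈ 4745 × 10.525/100 ≈ 499.
Total lost output = 387 + 171 + 253 + 571 + 499 = 1881 billion.

$1,881 billion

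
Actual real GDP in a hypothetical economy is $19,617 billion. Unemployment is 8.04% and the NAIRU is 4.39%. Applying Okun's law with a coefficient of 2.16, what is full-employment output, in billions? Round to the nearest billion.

Unemployment gap = 8.04 - 4.39 = 3.65 points, so output gap = -2.16 × 3.65 = -7.884%.
Since Y = Y* × (1 + gap/100), Y* = 19617/0.92116 ≈ 21296 billion.

$21,296 billion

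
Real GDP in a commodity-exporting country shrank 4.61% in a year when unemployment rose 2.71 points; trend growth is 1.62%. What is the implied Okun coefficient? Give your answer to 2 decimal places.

Growth form: g_Y = g_Y* - β × Δu, so β = (g_Y* - g_Y)/Δu.
β = (1.62 + 4.61)/2.71 = 6.23/2.71 = 2.30.

β ≈ 2.30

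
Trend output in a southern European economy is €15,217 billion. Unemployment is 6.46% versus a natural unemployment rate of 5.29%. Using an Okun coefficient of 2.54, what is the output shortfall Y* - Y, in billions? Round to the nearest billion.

€452 billion

Output gap = -2.54 × (6.46 - 5.29) = -2.54 × 1.17 = -2.9718%.
Actual GDP ≈ 15217 × 0.970282 ≈ 14765 billion, so the shortfall is 15217 - 14765 = 452 billion.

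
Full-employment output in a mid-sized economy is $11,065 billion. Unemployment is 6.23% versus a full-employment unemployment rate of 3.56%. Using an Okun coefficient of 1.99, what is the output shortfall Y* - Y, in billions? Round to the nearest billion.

Output gap = -1.99 × (6.23 - 3.56) = -1.99 × 2.67 = -5.3133%.
Actual GDP ≈ 11065 × 0.946867 ≈ 10477 billion, so the shortfall is 11065 - 10477 = 588 billion.

$588 billion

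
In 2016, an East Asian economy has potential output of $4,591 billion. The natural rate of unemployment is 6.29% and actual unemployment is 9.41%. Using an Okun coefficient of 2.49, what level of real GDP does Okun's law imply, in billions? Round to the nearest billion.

Unemployment gap = 9.41 - 6.29 = 3.12 points, so the output gap is -2.49 × 3.12 = -7.7688%.
Actual GDP = 4591 × (1 - 7.7688/100) = 4591 × 0.922312 ≈ 4234 billion.

$4,234 billion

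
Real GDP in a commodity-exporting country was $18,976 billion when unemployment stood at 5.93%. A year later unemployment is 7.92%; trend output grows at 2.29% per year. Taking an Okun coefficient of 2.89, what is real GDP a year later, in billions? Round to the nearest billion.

Δu = 7.92 - 5.93 = 1.99 points.
Okun's law (growth form): g_Y = g_Y* - β × Δu = 2.29 - 2.89 × (1.99) = 2.29 - 5.7511 = -3.4611%.
Real GDP in the next year = 18976 × (1 - 3.4611/100) = 18976 × 0.965389 ≈ 18319 billion.

$18,319 billion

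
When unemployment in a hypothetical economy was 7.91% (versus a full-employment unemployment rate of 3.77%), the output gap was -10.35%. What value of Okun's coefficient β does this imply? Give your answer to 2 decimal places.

β ≈ 2.50

Okun's law: output gap = -β × (u - u*).
-10.35 = -β × (7.91 - 3.77) = -β × 4.14, so β = 10.35/4.14 = 2.50.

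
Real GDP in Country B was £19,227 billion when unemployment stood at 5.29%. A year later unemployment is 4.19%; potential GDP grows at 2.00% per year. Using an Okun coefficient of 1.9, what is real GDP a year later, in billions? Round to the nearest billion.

£20,013 billion

Δu = 4.19 - 5.29 = -1.1 points.
Okun's law (growth form): g_Y = g_Y* - β × Δu = 2.00 - 1.9 × (-1.10) = 2 + 2.09 = 4.09%.
Real GDP in the next year = 19227 × (1 + 4.09/100) = 19227 × 1.0409 ≈ 20013 billion.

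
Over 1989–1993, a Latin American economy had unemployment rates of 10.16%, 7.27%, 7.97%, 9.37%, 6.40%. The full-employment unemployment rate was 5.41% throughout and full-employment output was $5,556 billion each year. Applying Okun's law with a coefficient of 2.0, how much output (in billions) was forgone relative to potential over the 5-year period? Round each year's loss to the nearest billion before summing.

Year 1989: gap = -2.0 × (10.16 - 5.41) = -9.5%, loss ≈ 5556 × 9.5/100 ≈ 528.
Year 1990: gap = -2.0 × (7.27 - 5.41) = -3.72%, loss ≈ 5556 × 3.72/100 ≈ 207.
Year 1991: gap = -2.0 × (7.97 - 5.41) = -5.12%, loss ≈ 5556 × 5.12/100 ≈ 284.
Year 1992: gap = -2.0 × (9.37 - 5.41) = -7.92%, loss ≈ 5556 × 7.92/100 ≈ 440.
Year 1993: gap = -2.0 × (6.4 - 5.41) = -1.98%, loss ≈ 5556 × 1.98/100 ≈ 110.
Total lost output = 528 + 207 + 284 + 440 + 110 = 1569 billion.

$1,569 billion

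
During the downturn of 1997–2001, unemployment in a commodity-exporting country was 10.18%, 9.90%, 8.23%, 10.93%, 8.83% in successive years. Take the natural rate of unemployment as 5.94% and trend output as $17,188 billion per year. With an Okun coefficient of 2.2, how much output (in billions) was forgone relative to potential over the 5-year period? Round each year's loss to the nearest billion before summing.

Year 1997: gap = -2.2 × (10.18 - 5.94) = -9.328%, loss ≈ 17188 × 9.328/100 ≈ 1603.
Year 1998: gap = -2.2 × (9.9 - 5.94) = -8.712%, loss ≈ 17188 × 8.712/100 ≈ 1497.
Year 1999: gap = -2.2 × (8.23 - 5.94) = -5.038%, loss ≈ 17188 × 5.038/100 ≈ 866.
Year 2000: gap = -2.2 × (10.93 - 5.94) = -10.978%, loss ≈ 17188 × 10.978/100 ≈ 1887.
Year 2001: gap = -2.2 × (8.83 - 5.94) = -6.358%, loss ≈ 17188 × 6.358/100 ≈ 1093.
Total lost output = 1603 + 1497 + 866 + 1887 + 1093 = 6946 billion.

$6,946 billion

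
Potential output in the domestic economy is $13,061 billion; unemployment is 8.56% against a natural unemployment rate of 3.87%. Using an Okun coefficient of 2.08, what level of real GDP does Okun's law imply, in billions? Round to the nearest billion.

Unemployment gap = 8.56 - 3.87 = 4.69 points, so the output gap is -2.08 × 4.69 = -9.7552%.
Actual GDP = 13061 × (1 - 9.7552/100) = 13061 × 0.902448 ≈ 11787 billion.

$11,787 billion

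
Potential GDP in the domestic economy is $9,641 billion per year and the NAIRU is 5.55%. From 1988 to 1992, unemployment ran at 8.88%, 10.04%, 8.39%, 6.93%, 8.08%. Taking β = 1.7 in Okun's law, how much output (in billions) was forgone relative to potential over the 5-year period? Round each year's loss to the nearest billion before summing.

$2,388 billion

Year 1988: gap = -1.7 × (8.88 - 5.55) = -5.661%, loss ≈ 9641 × 5.661/100 ≈ 546.
Year 1989: gap = -1.7 × (10.04 - 5.55) = -7.633%, loss ≈ 9641 × 7.633/100 ≈ 736.
Year 1990: gap = -1.7 × (8.39 - 5.55) = -4.828%, loss ≈ 9641 × 4.828/100 ≈ 465.
Year 1991: gap = -1.7 × (6.93 - 5.55) = -2.346%, loss ≈ 9641 × 2.346/100 ≈ 226.
Year 1992: gap = -1.7 × (8.08 - 5.55) = -4.301%, loss ≈ 9641 × 4.301/100 ≈ 415.
Total lost output = 546 + 736 + 465 + 226 + 415 = 2388 billion.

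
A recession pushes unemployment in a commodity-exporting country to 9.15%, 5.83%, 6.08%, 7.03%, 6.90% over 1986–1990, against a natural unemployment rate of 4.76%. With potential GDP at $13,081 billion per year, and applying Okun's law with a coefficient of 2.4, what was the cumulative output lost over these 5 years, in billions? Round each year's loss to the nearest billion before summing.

Year 1986: gap = -2.4 × (9.15 - 4.76) = -10.536%, loss ≈ 13081 × 10.536/100 ≈ 1378.
Year 1987: gap = -2.4 × (5.83 - 4.76) = -2.568%, loss ≈ 13081 × 2.568/100 ≈ 336.
Year 1988: gap = -2.4 × (6.08 - 4.76) = -3.168%, loss ≈ 13081 × 3.168/100 ≈ 414.
Year 1989: gap = -2.4 × (7.03 - 4.76) = -5.448%, loss ≈ 13081 × 5.448/100 ≈ 713.
Year 1990: gap = -2.4 × (6.9 - 4.76) = -5.136%, loss ≈ 13081 × 5.136/100 ≈ 672.
Total lost output = 1378 + 336 + 414 + 713 + 672 = 3513 billion.

$3,513 billion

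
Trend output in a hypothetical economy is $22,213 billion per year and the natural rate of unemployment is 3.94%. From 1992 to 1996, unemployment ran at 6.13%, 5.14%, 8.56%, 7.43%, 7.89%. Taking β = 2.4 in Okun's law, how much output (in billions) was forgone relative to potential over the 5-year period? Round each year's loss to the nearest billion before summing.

$8,238 billion

Year 1992: gap = -2.4 × (6.13 - 3.94) = -5.256%, loss ≈ 22213 × 5.256/100 ≈ 1168.
Year 1993: gap = -2.4 × (5.14 - 3.94) = -2.88%, loss ≈ 22213 × 2.88/100 ≈ 640.
Year 1994: gap = -2.4 × (8.56 - 3.94) = -11.088%, loss ≈ 22213 × 11.088/100 ≈ 2463.
Year 1995: gap = -2.4 × (7.43 - 3.94) = -8.376%, loss ≈ 22213 × 8.376/100 ≈ 1861.
Year 1996: gap = -2.4 × (7.89 - 3.94) = -9.48%, loss ≈ 22213 × 9.48/100 ≈ 2106.
Total lost output = 1168 + 640 + 2463 + 1861 + 2106 = 8238 billion.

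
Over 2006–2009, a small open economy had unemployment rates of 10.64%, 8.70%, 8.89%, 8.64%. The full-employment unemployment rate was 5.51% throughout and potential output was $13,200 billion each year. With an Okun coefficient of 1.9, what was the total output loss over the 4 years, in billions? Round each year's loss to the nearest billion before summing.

$3,720 billion

Year 2006: gap = -1.9 × (10.64 - 5.51) = -9.747%, loss ≈ 13200 × 9.747/100 ≈ 1287.
Year 2007: gap = -1.9 × (8.7 - 5.51) = -6.061%, loss ≈ 13200 × 6.061/100 ≈ 800.
Year 2008: gap = -1.9 × (8.89 - 5.51) = -6.422%, loss ≈ 13200 × 6.422/100 ≈ 848.
Year 2009: gap = -1.9 × (8.64 - 5.51) = -5.947%, loss ≈ 13200 × 5.947/100 ≈ 785.
Total lost output = 1287 + 800 + 848 + 785 = 3720 billion.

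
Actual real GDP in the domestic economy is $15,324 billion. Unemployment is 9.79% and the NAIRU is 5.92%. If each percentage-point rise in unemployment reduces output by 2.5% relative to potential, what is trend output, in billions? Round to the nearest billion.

Unemployment gap = 9.79 - 5.92 = 3.87 points, so output gap = -2.5 × 3.87 = -9.675%.
Since Y = Y* × (1 + gap/100), Y* = 15324/0.90325 ≈ 16965 billion.

$16,965 billion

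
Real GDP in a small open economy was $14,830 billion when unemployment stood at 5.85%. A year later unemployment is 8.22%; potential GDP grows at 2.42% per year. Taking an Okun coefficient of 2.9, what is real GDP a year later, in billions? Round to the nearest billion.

$14,170 billion

Δu = 8.22 - 5.85 = 2.37 points.
Okun's law (growth form): g_Y = g_Y* - β × Δu = 2.42 - 2.9 × (2.37) = 2.42 - 6.873 = -4.453%.
Real GDP in the next year = 14830 × (1 - 4.453/100) = 14830 × 0.95547 ≈ 14170 billion.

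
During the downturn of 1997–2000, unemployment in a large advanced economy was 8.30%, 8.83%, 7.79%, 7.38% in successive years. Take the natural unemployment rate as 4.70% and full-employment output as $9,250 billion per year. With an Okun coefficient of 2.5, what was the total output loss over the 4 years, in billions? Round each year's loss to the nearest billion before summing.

$3,123 billion

Year 1997: gap = -2.5 × (8.3 - 4.7) = -9%, loss ≈ 9250 × 9/100 ≈ 833.
Year 1998: gap = -2.5 × (8.83 - 4.7) = -10.325%, loss ≈ 9250 × 10.325/100 ≈ 955.
Year 1999: gap = -2.5 × (7.79 - 4.7) = -7.725%, loss ≈ 9250 × 7.725/100 ≈ 715.
Year 2000: gap = -2.5 × (7.38 - 4.7) = -6.7%, loss ≈ 9250 × 6.7/100 ≈ 620.
Total lost output = 833 + 955 + 715 + 620 = 3123 billion.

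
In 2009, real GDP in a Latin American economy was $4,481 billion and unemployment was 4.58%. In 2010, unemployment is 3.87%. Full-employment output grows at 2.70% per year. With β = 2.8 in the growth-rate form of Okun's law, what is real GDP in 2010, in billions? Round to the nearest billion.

$4,691 billion

Δu = 3.87 - 4.58 = -0.71 points.
Okun's law (growth form): g_Y = g_Y* - β × Δu = 2.70 - 2.8 × (-0.71) = 2.7 + 1.988 = 4.688%.
Real GDP in the next year = 4481 × (1 + 4.688/100) = 4481 × 1.04688 ≈ 4691 billion.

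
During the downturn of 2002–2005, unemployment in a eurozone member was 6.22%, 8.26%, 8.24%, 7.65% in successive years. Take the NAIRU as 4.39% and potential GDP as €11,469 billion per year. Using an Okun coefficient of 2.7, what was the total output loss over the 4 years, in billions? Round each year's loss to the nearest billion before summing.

Year 2002: gap = -2.7 × (6.22 - 4.39) = -4.941%, loss ≈ 11469 × 4.941/100 ≈ 567.
Year 2003: gap = -2.7 × (8.26 - 4.39) = -10.449%, loss ≈ 11469 × 10.449/100 ≈ 1198.
Year 2004: gap = -2.7 × (8.24 - 4.39) = -10.395%, loss ≈ 11469 × 10.395/100 ≈ 1192.
Year 2005: gap = -2.7 × (7.65 - 4.39) = -8.802%, loss ≈ 11469 × 8.802/100 ≈ 1010.
Total lost output = 567 + 1198 + 1192 + 1010 = 3967 billion.

€3,967 billion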